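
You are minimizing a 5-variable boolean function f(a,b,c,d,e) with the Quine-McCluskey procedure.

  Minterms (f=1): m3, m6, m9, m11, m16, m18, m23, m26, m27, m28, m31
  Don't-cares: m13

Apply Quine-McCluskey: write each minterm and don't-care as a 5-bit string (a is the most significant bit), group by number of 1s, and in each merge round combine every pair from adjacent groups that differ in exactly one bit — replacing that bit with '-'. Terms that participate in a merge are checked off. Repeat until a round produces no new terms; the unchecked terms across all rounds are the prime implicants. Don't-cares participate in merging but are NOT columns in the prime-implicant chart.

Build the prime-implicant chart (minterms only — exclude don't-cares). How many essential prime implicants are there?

5

Round 0: 00011✓ 00110 01001✓ 01011✓ 01101✓ 10000✓ 10010✓ 10111✓ 11010✓ 11011✓ 11100 11111✓
Round 1: -1011 0-011 01-01 010-1 1-010 1-111 100-0 11-11 1101-
PIs = {-1011, 0-011, 00110, 01-01, 010-1, 1-010, 1-111, 100-0, 11-11, 1101-, 11100}
Coverage chart:
  m3: 0-011 ←essential
  m6: 00110 ←essential
  m9: 01-01,010-1
  m11: -1011,0-011,010-1
  m16: 100-0 ←essential
  m18: 1-010,100-0
  m23: 1-111 ←essential
  m26: 1-010,1101-
  m27: -1011,11-11,1101-
  m28: 11100 ←essential
  m31: 1-111,11-11
Essential: 0-011, 00110, 1-111, 100-0, 11100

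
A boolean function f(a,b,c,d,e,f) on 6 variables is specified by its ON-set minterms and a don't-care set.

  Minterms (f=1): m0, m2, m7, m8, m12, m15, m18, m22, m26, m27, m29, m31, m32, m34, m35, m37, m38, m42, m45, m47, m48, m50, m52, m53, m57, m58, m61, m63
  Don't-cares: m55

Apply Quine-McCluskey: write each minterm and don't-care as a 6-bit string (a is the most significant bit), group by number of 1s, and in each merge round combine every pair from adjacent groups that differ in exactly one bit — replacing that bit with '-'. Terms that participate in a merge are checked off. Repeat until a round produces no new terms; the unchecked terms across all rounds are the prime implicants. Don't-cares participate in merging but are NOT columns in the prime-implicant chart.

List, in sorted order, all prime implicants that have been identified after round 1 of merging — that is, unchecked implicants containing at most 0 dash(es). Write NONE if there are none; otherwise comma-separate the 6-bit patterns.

size-2^0 implicants → 000000(✓)  000010(✓)  000111(✓)  001000(✓)  001100(✓)  001111(✓)  010010(✓)  010110(✓)  011010(✓)  011011(✓)  011101(✓)  011111(✓)  100000(✓)  100010(✓)  100011(✓)  100101(✓)  100110(✓)  101010(✓)  101101(✓)  101111(✓)  110000(✓)  110010(✓)  110100(✓)  110101(✓)  110111(✓)  111001(✓)  111010(✓)  111101(✓)  111111(✓)
size-2^1 implicants → -00000(✓)  -00010(✓)  -01111(✓)  -10010(✓)  -11010(✓)  -11101(✓)  -11111(✓)  0-0010(✓)  0-1111(✓)  00-000  00-111  0000-0(✓)  001-00  01-010(✓)  010-10  011-11  01101-  0111-1(✓)  1-0000(✓)  1-0010(✓)  1-0101(✓)  1-1010(✓)  1-1101(✓)  1-1111(✓)  10-010(✓)  10-101(✓)  100-10  1000-0(✓)  10001-  1011-1(✓)  11-010(✓)  11-101(✓)  11-111(✓)  110-00  1100-0(✓)  1101-1(✓)  11010-  111-01  1111-1(✓)
size-2^2 implicants → --0010  --1111  -000-0  -1-010  -111-1  1--010  1--101  1-00-0  1-11-1  11-1-1
Unchecked terms (primes): --0010, --1111, -000-0, -1-010, -111-1, 00-000, 00-111, 001-00, 010-10, 011-11, 01101-, 1--010, 1--101, 1-00-0, 1-11-1, 100-10, 10001-, 11-1-1, 110-00, 11010-, 111-01

NONE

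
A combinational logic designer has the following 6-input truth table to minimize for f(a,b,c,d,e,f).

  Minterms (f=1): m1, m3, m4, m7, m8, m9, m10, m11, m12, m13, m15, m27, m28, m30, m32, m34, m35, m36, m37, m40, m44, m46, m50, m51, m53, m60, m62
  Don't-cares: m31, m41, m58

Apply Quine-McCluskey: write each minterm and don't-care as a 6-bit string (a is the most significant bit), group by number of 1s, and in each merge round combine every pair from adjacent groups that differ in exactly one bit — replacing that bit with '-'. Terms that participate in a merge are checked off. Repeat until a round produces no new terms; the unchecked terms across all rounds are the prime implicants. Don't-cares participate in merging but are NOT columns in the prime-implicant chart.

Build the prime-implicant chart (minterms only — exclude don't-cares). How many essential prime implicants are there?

[col 0] 000001*, 000011*, 000100*, 000111*, 001000*, 001001*, 001010*, 001011*, 001100*, 001101*, 001111*, 011011*, 011100*, 011110*, 011111*, 100000*, 100010*, 100011*, 100100*, 100101*, 101000*, 101001*, 101100*, 101110*, 110010*, 110011*, 110101*, 111010*, 111100*, 111110*
[col 1] -00011, -00100*, -01000*, -01001*, -01100*, -11100*, -11110*, 0-1011*, 0-1100*, 0-1111*, 00-001*, 00-011*, 00-100*, 00-111*, 000-11*, 0000-1*, 001-00*, 001-01*, 001-11*, 0010-0*, 0010-1*, 00100-*, 00101-*, 0011-1*, 00110-*, 011-11*, 0111-0*, 01111-, 1-0010*, 1-0011*, 1-0101, 1-1100*, 1-1110*, 10-000*, 10-100*, 100-00*, 1000-0, 10001-*, 10010-, 101-00*, 10100-*, 1011-0*, 11-010, 11001-*, 111-10, 1111-0*
[col 2] --1100, -0-100, -01-00, -0100-, -111-0, 0-1-11, 00--11, 00-0-1, 001--1, 001-0-, 0010--, 1-001-, 1-11-0, 10--00
Prime implicants: --1100, -0-100, -00011, -01-00, -0100-, -111-0, 0-1-11, 00--11, 00-0-1, 001--1, 001-0-, 0010--, 01111-, 1-001-, 1-0101, 1-11-0, 10--00, 1000-0, 10010-, 11-010, 111-10
PI chart (minterm → PIs covering it):
  1 | 00-0-1  (sole → essential)
  3 | -00011,00--11,00-0-1
  4 | -0-100  (sole → essential)
  7 | 00--11  (sole → essential)
  8 | -01-00,-0100-,001-0-,0010--
  9 | -0100-,00-0-1,001--1,001-0-,0010--
  10 | 0010--  (sole → essential)
  11 | 0-1-11,00--11,00-0-1,001--1,0010--
  12 | --1100,-0-100,-01-00,001-0-
  13 | 001--1,001-0-
  15 | 0-1-11,00--11,001--1
  27 | 0-1-11  (sole → essential)
  28 | --1100,-111-0
  30 | -111-0,01111-
  32 | 10--00,1000-0
  34 | 1-001-,1000-0
  35 | -00011,1-001-
  36 | -0-100,10--00,10010-
  37 | 1-0101,10010-
  40 | -01-00,-0100-,10--00
  44 | --1100,-0-100,-01-00,1-11-0,10--00
  46 | 1-11-0  (sole → essential)
  50 | 1-001-,11-010
  51 | 1-001-  (sole → essential)
  53 | 1-0101  (sole → essential)
  60 | --1100,-111-0,1-11-0
  62 | -111-0,1-11-0,111-10
Essential prime implicants: -0-100, 0-1-11, 00--11, 00-0-1, 0010--, 1-001-, 1-0101, 1-11-0

8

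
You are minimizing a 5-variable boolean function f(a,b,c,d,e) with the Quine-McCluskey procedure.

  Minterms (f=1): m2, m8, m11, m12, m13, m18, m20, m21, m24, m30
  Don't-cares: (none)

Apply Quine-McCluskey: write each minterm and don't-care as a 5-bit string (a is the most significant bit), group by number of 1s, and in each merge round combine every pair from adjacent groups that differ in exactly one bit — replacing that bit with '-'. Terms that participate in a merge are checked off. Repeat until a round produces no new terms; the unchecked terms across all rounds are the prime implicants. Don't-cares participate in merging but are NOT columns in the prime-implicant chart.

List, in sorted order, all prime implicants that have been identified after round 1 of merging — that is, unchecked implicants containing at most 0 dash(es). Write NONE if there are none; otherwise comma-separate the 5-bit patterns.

01011, 11110

size-2^0 implicants → 00010(✓)  01000(✓)  01011  01100(✓)  01101(✓)  10010(✓)  10100(✓)  10101(✓)  11000(✓)  11110
size-2^1 implicants → -0010  -1000  01-00  0110-  1010-
Unchecked terms (primes): -0010, -1000, 01-00, 01011, 0110-, 1010-, 11110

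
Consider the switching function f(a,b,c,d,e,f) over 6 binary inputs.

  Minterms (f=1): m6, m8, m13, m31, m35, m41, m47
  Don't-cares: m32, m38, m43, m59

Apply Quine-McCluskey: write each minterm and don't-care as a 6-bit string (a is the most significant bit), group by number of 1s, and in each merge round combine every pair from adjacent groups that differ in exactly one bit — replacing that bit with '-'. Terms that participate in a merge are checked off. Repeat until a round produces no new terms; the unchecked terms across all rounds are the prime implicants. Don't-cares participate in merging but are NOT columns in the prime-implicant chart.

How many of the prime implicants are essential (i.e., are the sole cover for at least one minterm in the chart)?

7

[col 0] 000110*, 001000, 001101, 011111, 100000, 100011*, 100110*, 101001*, 101011*, 101111*, 111011*
[col 1] -00110, 1-1011, 10-011, 101-11, 1010-1
Prime implicants: -00110, 001000, 001101, 011111, 1-1011, 10-011, 100000, 101-11, 1010-1
PI chart (minterm → PIs covering it):
  6 | -00110  (sole → essential)
  8 | 001000  (sole → essential)
  13 | 001101  (sole → essential)
  31 | 011111  (sole → essential)
  35 | 10-011  (sole → essential)
  41 | 1010-1  (sole → essential)
  47 | 101-11  (sole → essential)
Essential prime implicants: -00110, 001000, 001101, 011111, 10-011, 101-11, 1010-1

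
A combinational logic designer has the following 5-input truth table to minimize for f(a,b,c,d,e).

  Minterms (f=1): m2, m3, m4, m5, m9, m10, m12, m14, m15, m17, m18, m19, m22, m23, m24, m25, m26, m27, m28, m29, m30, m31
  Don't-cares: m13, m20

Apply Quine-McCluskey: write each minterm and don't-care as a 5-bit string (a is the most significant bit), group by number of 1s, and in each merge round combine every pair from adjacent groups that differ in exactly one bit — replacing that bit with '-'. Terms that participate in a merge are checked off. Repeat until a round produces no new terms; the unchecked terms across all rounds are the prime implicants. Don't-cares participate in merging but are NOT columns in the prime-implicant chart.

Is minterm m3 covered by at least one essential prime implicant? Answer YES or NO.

Round 0: 00010✓ 00011✓ 00100✓ 00101✓ 01001✓ 01010✓ 01100✓ 01101✓ 01110✓ 01111✓ 10001✓ 10010✓ 10011✓ 10100✓ 10110✓ 10111✓ 11000✓ 11001✓ 11010✓ 11011✓ 11100✓ 11101✓ 11110✓ 11111✓
Round 1: -0010✓ -0011✓ -0100✓ -1001✓ -1010✓ -1100✓ -1101✓ -1110✓ -1111✓ 0-010✓ 0-100✓ 0-101✓ 0001-✓ 0010-✓ 01-01✓ 01-10✓ 011-0✓ 011-1✓ 0110-✓ 0111-✓ 1-001✓ 1-010✓ 1-011✓ 1-100✓ 1-110✓ 1-111✓ 10-10✓ 10-11✓ 100-1✓ 1001-✓ 101-0✓ 1011-✓ 11-00✓ 11-01✓ 11-10✓ 11-11✓ 110-0✓ 110-1✓ 1100-✓ 1101-✓ 111-0✓ 111-1✓ 1110-✓ 1111-✓
Round 2: --010 --100 -001- -1-01 -1-10 -11-0✓ -11-1✓ -110-✓ -111-✓ 0-10- 011--✓ 1--10✓ 1--11✓ 1-0-1 1-01-✓ 1-1-0 1-11-✓ 10-1-✓ 11--0✓ 11--1✓ 11-0-✓ 11-1-✓ 110--✓ 111--✓
Round 3: -11-- 1--1- 11---
PIs = {--010, --100, -001-, -1-01, -1-10, -11--, 0-10-, 1--1-, 1-0-1, 1-1-0, 11---}
Coverage chart:
  m2: --010,-001-
  m3: -001- ←essential
  m4: --100,0-10-
  m5: 0-10- ←essential
  m9: -1-01 ←essential
  m10: --010,-1-10
  m12: --100,-11--,0-10-
  m14: -1-10,-11--
  m15: -11-- ←essential
  m17: 1-0-1 ←essential
  m18: --010,-001-,1--1-
  m19: -001-,1--1-,1-0-1
  m22: 1--1-,1-1-0
  m23: 1--1- ←essential
  m24: 11--- ←essential
  m25: -1-01,1-0-1,11---
  m26: --010,-1-10,1--1-,11---
  m27: 1--1-,1-0-1,11---
  m28: --100,-11--,1-1-0,11---
  m29: -1-01,-11--,11---
  m30: -1-10,-11--,1--1-,1-1-0,11---
  m31: -11--,1--1-,11---
Essential: -001-, -1-01, -11--, 0-10-, 1--1-, 1-0-1, 11---

YES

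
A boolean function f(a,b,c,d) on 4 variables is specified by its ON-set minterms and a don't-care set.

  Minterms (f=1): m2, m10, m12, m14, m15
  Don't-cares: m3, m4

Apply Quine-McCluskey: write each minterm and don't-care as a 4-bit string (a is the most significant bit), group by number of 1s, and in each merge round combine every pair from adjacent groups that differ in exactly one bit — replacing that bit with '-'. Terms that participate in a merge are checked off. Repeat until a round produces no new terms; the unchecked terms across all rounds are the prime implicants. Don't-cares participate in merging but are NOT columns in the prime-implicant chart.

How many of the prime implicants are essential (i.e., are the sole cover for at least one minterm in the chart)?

[col 0] 0010*, 0011*, 0100*, 1010*, 1100*, 1110*, 1111*
[col 1] -010, -100, 001-, 1-10, 11-0, 111-
Prime implicants: -010, -100, 001-, 1-10, 11-0, 111-
PI chart (minterm → PIs covering it):
  2 | -010,001-
  10 | -010,1-10
  12 | -100,11-0
  14 | 1-10,11-0,111-
  15 | 111-  (sole → essential)
Essential prime implicants: 111-

1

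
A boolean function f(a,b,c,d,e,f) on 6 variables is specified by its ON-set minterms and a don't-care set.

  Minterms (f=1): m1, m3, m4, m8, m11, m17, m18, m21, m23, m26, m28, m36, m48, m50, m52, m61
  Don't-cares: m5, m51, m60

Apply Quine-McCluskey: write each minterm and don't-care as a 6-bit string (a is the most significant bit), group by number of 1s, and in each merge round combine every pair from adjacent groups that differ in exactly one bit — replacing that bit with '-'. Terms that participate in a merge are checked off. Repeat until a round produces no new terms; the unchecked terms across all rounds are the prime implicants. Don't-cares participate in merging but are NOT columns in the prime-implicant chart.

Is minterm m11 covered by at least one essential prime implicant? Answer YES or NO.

size-2^0 implicants → 000001(✓)  000011(✓)  000100(✓)  000101(✓)  001000  001011(✓)  010001(✓)  010010(✓)  010101(✓)  010111(✓)  011010(✓)  011100(✓)  100100(✓)  110000(✓)  110010(✓)  110011(✓)  110100(✓)  111100(✓)  111101(✓)
size-2^1 implicants → -00100  -10010  -11100  0-0001(✓)  0-0101(✓)  00-011  000-01(✓)  0000-1  00010-  01-010  010-01(✓)  0101-1  1-0100  11-100  110-00  1100-0  11001-  11110-
size-2^2 implicants → 0-0-01
Unchecked terms (primes): -00100, -10010, -11100, 0-0-01, 00-011, 0000-1, 00010-, 001000, 01-010, 0101-1, 1-0100, 11-100, 110-00, 1100-0, 11001-, 11110-
Minterm coverage:
  m1 ⊆ 0-0-01,0000-1
  m3 ⊆ 00-011,0000-1
  m4 ⊆ -00100,00010-
  m8 ⊆ 001000 [E]
  m11 ⊆ 00-011 [E]
  m17 ⊆ 0-0-01 [E]
  m18 ⊆ -10010,01-010
  m21 ⊆ 0-0-01,0101-1
  m23 ⊆ 0101-1 [E]
  m26 ⊆ 01-010 [E]
  m28 ⊆ -11100 [E]
  m36 ⊆ -00100,1-0100
  m48 ⊆ 110-00,1100-0
  m50 ⊆ -10010,1100-0,11001-
  m52 ⊆ 1-0100,11-100,110-00
  m61 ⊆ 11110- [E]
E = {-11100, 0-0-01, 00-011, 001000, 01-010, 0101-1, 11110-}

YES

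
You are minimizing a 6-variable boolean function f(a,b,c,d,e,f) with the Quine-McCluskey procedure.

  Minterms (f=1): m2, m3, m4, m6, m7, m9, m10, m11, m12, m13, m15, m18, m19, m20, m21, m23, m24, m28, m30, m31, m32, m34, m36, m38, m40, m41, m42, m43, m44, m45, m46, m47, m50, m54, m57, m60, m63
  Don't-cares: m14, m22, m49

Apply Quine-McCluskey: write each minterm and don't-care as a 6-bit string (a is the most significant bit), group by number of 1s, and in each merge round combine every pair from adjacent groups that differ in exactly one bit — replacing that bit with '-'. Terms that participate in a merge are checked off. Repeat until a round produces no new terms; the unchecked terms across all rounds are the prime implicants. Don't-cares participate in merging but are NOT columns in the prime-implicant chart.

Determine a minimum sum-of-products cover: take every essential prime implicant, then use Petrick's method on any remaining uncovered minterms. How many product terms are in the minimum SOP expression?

11

size-2^0 implicants → 000010(✓)  000011(✓)  000100(✓)  000110(✓)  000111(✓)  001001(✓)  001010(✓)  001011(✓)  001100(✓)  001101(✓)  001110(✓)  001111(✓)  010010(✓)  010011(✓)  010100(✓)  010101(✓)  010110(✓)  010111(✓)  011000(✓)  011100(✓)  011110(✓)  011111(✓)  100000(✓)  100010(✓)  100100(✓)  100110(✓)  101000(✓)  101001(✓)  101010(✓)  101011(✓)  101100(✓)  101101(✓)  101110(✓)  101111(✓)  110001(✓)  110010(✓)  110110(✓)  111001(✓)  111100(✓)  111111(✓)
size-2^1 implicants → -00010(✓)  -00100(✓)  -00110(✓)  -01001(✓)  -01010(✓)  -01011(✓)  -01100(✓)  -01101(✓)  -01110(✓)  -01111(✓)  -10010(✓)  -10110(✓)  -11100(✓)  -11111(✓)  0-0010(✓)  0-0011(✓)  0-0100(✓)  0-0110(✓)  0-0111(✓)  0-1100(✓)  0-1110(✓)  0-1111(✓)  00-010(✓)  00-011(✓)  00-100(✓)  00-110(✓)  00-111(✓)  000-10(✓)  000-11(✓)  00001-(✓)  0001-0(✓)  00011-(✓)  001-01(✓)  001-10(✓)  001-11(✓)  0010-1(✓)  00101-(✓)  0011-0(✓)  0011-1(✓)  00110-(✓)  00111-(✓)  01-100(✓)  01-110(✓)  01-111(✓)  010-10(✓)  010-11(✓)  01001-(✓)  0101-0(✓)  0101-1(✓)  01010-(✓)  01011-(✓)  011-00  0111-0(✓)  01111-(✓)  1-0010(✓)  1-0110(✓)  1-1001  1-1100(✓)  1-1111(✓)  10-000(✓)  10-010(✓)  10-100(✓)  10-110(✓)  100-00(✓)  100-10(✓)  1000-0(✓)  1001-0(✓)  101-00(✓)  101-01(✓)  101-10(✓)  101-11(✓)  1010-0(✓)  1010-1(✓)  10100-(✓)  10101-(✓)  1011-0(✓)  1011-1(✓)  10110-(✓)  10111-(✓)  11-001  110-10(✓)
size-2^2 implicants → --0010(✓)  --0110(✓)  --1100  --1111  -0-010(✓)  -0-100(✓)  -0-110(✓)  -00-10(✓)  -001-0(✓)  -01-01(✓)  -01-10(✓)  -01-11(✓)  -010-1(✓)  -0101-(✓)  -011-0(✓)  -011-1(✓)  -0110-(✓)  -0111-(✓)  -10-10(✓)  0--100(✓)  0--110(✓)  0--111(✓)  0-0-10(✓)  0-0-11(✓)  0-001-(✓)  0-01-0(✓)  0-011-(✓)  0-11-0(✓)  0-111-(✓)  00--10(✓)  00--11(✓)  00-01-(✓)  00-1-0(✓)  00-11-(✓)  000-1-(✓)  001--1(✓)  001-1-(✓)  0011--(✓)  01-1-0(✓)  01-11-(✓)  010-1-(✓)  0101--  1-0-10(✓)  10--00(✓)  10--10(✓)  10-0-0(✓)  10-1-0(✓)  100--0(✓)  101--0(✓)  101--1(✓)  101-0-(✓)  101-1-(✓)  1010--(✓)  1011--(✓)
size-2^3 implicants → --0-10  -0--10  -0-1-0  -01--1  -01-1-  -011--  0--1-0  0--11-  0-0-1-  00--1-  10---0  101---
Unchecked terms (primes): --0-10, --1100, --1111, -0--10, -0-1-0, -01--1, -01-1-, -011--, 0--1-0, 0--11-, 0-0-1-, 00--1-, 0101--, 011-00, 1-1001, 10---0, 101---, 11-001
Minterm coverage:
  m2 ⊆ --0-10,-0--10,0-0-1-,00--1-
  m3 ⊆ 0-0-1-,00--1-
  m4 ⊆ -0-1-0,0--1-0
  m6 ⊆ --0-10,-0--10,-0-1-0,0--1-0,0--11-,0-0-1-,00--1-
  m7 ⊆ 0--11-,0-0-1-,00--1-
  m9 ⊆ -01--1 [E]
  m10 ⊆ -0--10,-01-1-,00--1-
  m11 ⊆ -01--1,-01-1-,00--1-
  m12 ⊆ --1100,-0-1-0,-011--,0--1-0
  m13 ⊆ -01--1,-011--
  m15 ⊆ --1111,-01--1,-01-1-,-011--,0--11-,00--1-
  m18 ⊆ --0-10,0-0-1-
  m19 ⊆ 0-0-1- [E]
  m20 ⊆ 0--1-0,0101--
  m21 ⊆ 0101-- [E]
  m23 ⊆ 0--11-,0-0-1-,0101--
  m24 ⊆ 011-00 [E]
  m28 ⊆ --1100,0--1-0,011-00
  m30 ⊆ 0--1-0,0--11-
  m31 ⊆ --1111,0--11-
  m32 ⊆ 10---0 [E]
  m34 ⊆ --0-10,-0--10,10---0
  m36 ⊆ -0-1-0,10---0
  m38 ⊆ --0-10,-0--10,-0-1-0,10---0
  m40 ⊆ 10---0,101---
  m41 ⊆ -01--1,1-1001,101---
  m42 ⊆ -0--10,-01-1-,10---0,101---
  m43 ⊆ -01--1,-01-1-,101---
  m44 ⊆ --1100,-0-1-0,-011--,10---0,101---
  m45 ⊆ -01--1,-011--,101---
  m46 ⊆ -0--10,-0-1-0,-01-1-,-011--,10---0,101---
  m47 ⊆ --1111,-01--1,-01-1-,-011--,101---
  m50 ⊆ --0-10 [E]
  m54 ⊆ --0-10 [E]
  m57 ⊆ 1-1001,11-001
  m60 ⊆ --1100 [E]
  m63 ⊆ --1111 [E]
E = {--0-10, --1100, --1111, -01--1, 0-0-1-, 0101--, 011-00, 10---0}
Petrick residual → -0--10, 0--1-0, 1-1001
Cover = c'ef' + cde'f' + cdef + b'ef' + b'cf + a'df' + a'c'e + a'bc'd + a'bce'f' + acd'e'f + ab'f'  |cover|=11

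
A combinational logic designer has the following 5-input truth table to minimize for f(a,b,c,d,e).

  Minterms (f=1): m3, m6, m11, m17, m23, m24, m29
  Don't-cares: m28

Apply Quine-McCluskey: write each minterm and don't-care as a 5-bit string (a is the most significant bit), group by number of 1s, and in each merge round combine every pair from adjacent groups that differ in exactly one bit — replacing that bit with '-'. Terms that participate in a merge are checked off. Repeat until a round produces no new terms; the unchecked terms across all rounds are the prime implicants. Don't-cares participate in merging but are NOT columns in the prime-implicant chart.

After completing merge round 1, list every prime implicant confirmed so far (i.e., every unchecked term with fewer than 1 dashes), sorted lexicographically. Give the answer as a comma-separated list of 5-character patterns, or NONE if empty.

[col 0] 00011*, 00110, 01011*, 10001, 10111, 11000*, 11100*, 11101*
[col 1] 0-011, 11-00, 1110-
Prime implicants: 0-011, 00110, 10001, 10111, 11-00, 1110-

00110, 10001, 10111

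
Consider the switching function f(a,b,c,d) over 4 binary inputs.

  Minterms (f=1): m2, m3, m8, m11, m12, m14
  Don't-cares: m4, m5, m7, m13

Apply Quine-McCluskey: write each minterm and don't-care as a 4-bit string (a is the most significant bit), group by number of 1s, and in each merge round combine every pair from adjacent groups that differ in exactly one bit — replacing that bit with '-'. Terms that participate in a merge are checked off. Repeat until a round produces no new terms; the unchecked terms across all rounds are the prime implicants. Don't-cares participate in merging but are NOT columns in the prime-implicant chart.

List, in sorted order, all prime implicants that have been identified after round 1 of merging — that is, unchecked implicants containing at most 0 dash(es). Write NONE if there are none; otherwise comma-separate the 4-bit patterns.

NONE

Round 0: 0010✓ 0011✓ 0100✓ 0101✓ 0111✓ 1000✓ 1011✓ 1100✓ 1101✓ 1110✓
Round 1: -011 -100✓ -101✓ 0-11 001- 01-1 010-✓ 1-00 11-0 110-✓
Round 2: -10-
PIs = {-011, -10-, 0-11, 001-, 01-1, 1-00, 11-0}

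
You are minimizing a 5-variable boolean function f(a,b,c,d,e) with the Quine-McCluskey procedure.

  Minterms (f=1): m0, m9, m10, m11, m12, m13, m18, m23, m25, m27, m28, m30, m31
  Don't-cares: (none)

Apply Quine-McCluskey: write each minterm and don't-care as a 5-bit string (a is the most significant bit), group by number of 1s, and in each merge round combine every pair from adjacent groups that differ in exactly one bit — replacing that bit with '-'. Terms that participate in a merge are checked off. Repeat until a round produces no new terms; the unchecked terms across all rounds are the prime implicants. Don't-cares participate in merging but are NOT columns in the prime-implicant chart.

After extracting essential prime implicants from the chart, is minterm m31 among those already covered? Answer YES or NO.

YES

[col 0] 00000, 01001*, 01010*, 01011*, 01100*, 01101*, 10010, 10111*, 11001*, 11011*, 11100*, 11110*, 11111*
[col 1] -1001*, -1011*, -1100, 01-01, 010-1*, 0101-, 0110-, 1-111, 11-11, 110-1*, 111-0, 1111-
[col 2] -10-1
Prime implicants: -10-1, -1100, 00000, 01-01, 0101-, 0110-, 1-111, 10010, 11-11, 111-0, 1111-
PI chart (minterm → PIs covering it):
  0 | 00000  (sole → essential)
  9 | -10-1,01-01
  10 | 0101-  (sole → essential)
  11 | -10-1,0101-
  12 | -1100,0110-
  13 | 01-01,0110-
  18 | 10010  (sole → essential)
  23 | 1-111  (sole → essential)
  25 | -10-1  (sole → essential)
  27 | -10-1,11-11
  28 | -1100,111-0
  30 | 111-0,1111-
  31 | 1-111,11-11,1111-
Essential prime implicants: -10-1, 00000, 0101-, 1-111, 10010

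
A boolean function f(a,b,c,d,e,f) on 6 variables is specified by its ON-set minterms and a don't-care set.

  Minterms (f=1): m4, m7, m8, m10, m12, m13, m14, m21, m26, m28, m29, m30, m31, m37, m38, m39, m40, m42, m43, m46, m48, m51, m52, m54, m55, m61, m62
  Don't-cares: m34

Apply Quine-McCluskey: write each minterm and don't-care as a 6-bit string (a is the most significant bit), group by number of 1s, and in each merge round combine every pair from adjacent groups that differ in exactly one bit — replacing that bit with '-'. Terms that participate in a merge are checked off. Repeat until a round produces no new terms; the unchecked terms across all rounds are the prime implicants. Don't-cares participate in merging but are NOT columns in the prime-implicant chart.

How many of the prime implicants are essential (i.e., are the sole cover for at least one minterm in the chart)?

[col 0] 000100*, 000111*, 001000*, 001010*, 001100*, 001101*, 001110*, 010101*, 011010*, 011100*, 011101*, 011110*, 011111*, 100010*, 100101*, 100110*, 100111*, 101000*, 101010*, 101011*, 101110*, 110000*, 110011*, 110100*, 110110*, 110111*, 111101*, 111110*
[col 1] -00111, -01000*, -01010*, -01110*, -11101, -11110*, 0-1010*, 0-1100*, 0-1101*, 0-1110*, 00-100, 001-00*, 001-10*, 0010-0*, 0011-0*, 00110-*, 01-101, 011-10*, 0111-0*, 0111-1*, 01110-*, 01111-*, 1-0110*, 1-0111*, 1-1110*, 10-010*, 10-110*, 100-10*, 1001-1, 10011-*, 101-10*, 1010-0*, 10101-, 11-110*, 110-00, 110-11, 1101-0, 11011-*
[col 2] --1110, -01-10, -010-0, 0-1-10, 0-11-0, 0-110-, 001--0, 0111--, 1--110, 1-011-, 10--10
Prime implicants: --1110, -00111, -01-10, -010-0, -11101, 0-1-10, 0-11-0, 0-110-, 00-100, 001--0, 01-101, 0111--, 1--110, 1-011-, 10--10, 1001-1, 10101-, 110-00, 110-11, 1101-0
PI chart (minterm → PIs covering it):
  4 | 00-100  (sole → essential)
  7 | -00111  (sole → essential)
  8 | -010-0,001--0
  10 | -01-10,-010-0,0-1-10,001--0
  12 | 0-11-0,0-110-,00-100,001--0
  13 | 0-110-  (sole → essential)
  14 | --1110,-01-10,0-1-10,0-11-0,001--0
  21 | 01-101  (sole → essential)
  26 | 0-1-10  (sole → essential)
  28 | 0-11-0,0-110-,0111--
  29 | -11101,0-110-,01-101,0111--
  30 | --1110,0-1-10,0-11-0,0111--
  31 | 0111--  (sole → essential)
  37 | 1001-1  (sole → essential)
  38 | 1--110,1-011-,10--10
  39 | -00111,1-011-,1001-1
  40 | -010-0  (sole → essential)
  42 | -01-10,-010-0,10--10,10101-
  43 | 10101-  (sole → essential)
  46 | --1110,-01-10,1--110,10--10
  48 | 110-00  (sole → essential)
  51 | 110-11  (sole → essential)
  52 | 110-00,1101-0
  54 | 1--110,1-011-,1101-0
  55 | 1-011-,110-11
  61 | -11101  (sole → essential)
  62 | --1110,1--110
Essential prime implicants: -00111, -010-0, -11101, 0-1-10, 0-110-, 00-100, 01-101, 0111--, 1001-1, 10101-, 110-00, 110-11

12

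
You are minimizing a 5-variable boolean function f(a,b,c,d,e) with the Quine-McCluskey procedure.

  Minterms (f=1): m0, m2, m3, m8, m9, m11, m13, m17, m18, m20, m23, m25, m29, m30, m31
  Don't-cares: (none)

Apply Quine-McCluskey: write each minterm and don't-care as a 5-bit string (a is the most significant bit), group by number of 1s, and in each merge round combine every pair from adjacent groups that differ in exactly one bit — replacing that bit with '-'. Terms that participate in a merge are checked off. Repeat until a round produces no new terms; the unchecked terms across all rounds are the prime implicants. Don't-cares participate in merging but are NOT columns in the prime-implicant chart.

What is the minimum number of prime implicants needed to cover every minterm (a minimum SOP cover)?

8

Round 0: 00000✓ 00010✓ 00011✓ 01000✓ 01001✓ 01011✓ 01101✓ 10001✓ 10010✓ 10100 10111✓ 11001✓ 11101✓ 11110✓ 11111✓
Round 1: -0010 -1001✓ -1101✓ 0-000 0-011 000-0 0001- 01-01✓ 010-1 0100- 1-001 1-111 11-01✓ 111-1 1111-
Round 2: -1-01
PIs = {-0010, -1-01, 0-000, 0-011, 000-0, 0001-, 010-1, 0100-, 1-001, 1-111, 10100, 111-1, 1111-}
Coverage chart:
  m0: 0-000,000-0
  m2: -0010,000-0,0001-
  m3: 0-011,0001-
  m8: 0-000,0100-
  m9: -1-01,010-1,0100-
  m11: 0-011,010-1
  m13: -1-01 ←essential
  m17: 1-001 ←essential
  m18: -0010 ←essential
  m20: 10100 ←essential
  m23: 1-111 ←essential
  m25: -1-01,1-001
  m29: -1-01,111-1
  m30: 1111- ←essential
  m31: 1-111,111-1,1111-
Essential: -0010, -1-01, 1-001, 1-111, 10100, 1111-
Petrick residual → 0-000, 0-011
Min cover (8 terms): b'c'de' + bd'e + a'c'd'e' + a'c'de + ac'd'e + acde + ab'cd'e' + abcd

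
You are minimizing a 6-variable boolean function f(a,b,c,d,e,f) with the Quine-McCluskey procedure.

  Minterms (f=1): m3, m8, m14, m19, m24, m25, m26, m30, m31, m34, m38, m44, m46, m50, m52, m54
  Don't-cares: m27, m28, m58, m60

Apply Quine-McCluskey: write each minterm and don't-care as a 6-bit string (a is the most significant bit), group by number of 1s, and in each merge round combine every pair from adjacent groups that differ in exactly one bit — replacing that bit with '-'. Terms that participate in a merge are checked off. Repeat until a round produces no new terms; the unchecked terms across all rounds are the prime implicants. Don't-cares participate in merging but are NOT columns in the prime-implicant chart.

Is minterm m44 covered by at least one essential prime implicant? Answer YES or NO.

Round 0: 000011✓ 001000✓ 001110✓ 010011✓ 011000✓ 011001✓ 011010✓ 011011✓ 011100✓ 011110✓ 011111✓ 100010✓ 100110✓ 101100✓ 101110✓ 110010✓ 110100✓ 110110✓ 111010✓ 111100✓
Round 1: -01110 -11010 -11100 0-0011 0-1000 0-1110 01-011 011-00✓ 011-10✓ 011-11✓ 0110-0✓ 0110-1✓ 01100-✓ 01101-✓ 0111-0✓ 01111-✓ 1-0010✓ 1-0110✓ 1-1100 10-110 100-10✓ 1011-0 11-010 11-100 110-10✓ 1101-0
Round 2: 011--0 011-1- 0110-- 1-0-10
PIs = {-01110, -11010, -11100, 0-0011, 0-1000, 0-1110, 01-011, 011--0, 011-1-, 0110--, 1-0-10, 1-1100, 10-110, 1011-0, 11-010, 11-100, 1101-0}
Coverage chart:
  m3: 0-0011 ←essential
  m8: 0-1000 ←essential
  m14: -01110,0-1110
  m19: 0-0011,01-011
  m24: 0-1000,011--0,0110--
  m25: 0110-- ←essential
  m26: -11010,011--0,011-1-,0110--
  m30: 0-1110,011--0,011-1-
  m31: 011-1- ←essential
  m34: 1-0-10 ←essential
  m38: 1-0-10,10-110
  m44: 1-1100,1011-0
  m46: -01110,10-110,1011-0
  m50: 1-0-10,11-010
  m52: 11-100,1101-0
  m54: 1-0-10,1101-0
Essential: 0-0011, 0-1000, 011-1-, 0110--, 1-0-10

NO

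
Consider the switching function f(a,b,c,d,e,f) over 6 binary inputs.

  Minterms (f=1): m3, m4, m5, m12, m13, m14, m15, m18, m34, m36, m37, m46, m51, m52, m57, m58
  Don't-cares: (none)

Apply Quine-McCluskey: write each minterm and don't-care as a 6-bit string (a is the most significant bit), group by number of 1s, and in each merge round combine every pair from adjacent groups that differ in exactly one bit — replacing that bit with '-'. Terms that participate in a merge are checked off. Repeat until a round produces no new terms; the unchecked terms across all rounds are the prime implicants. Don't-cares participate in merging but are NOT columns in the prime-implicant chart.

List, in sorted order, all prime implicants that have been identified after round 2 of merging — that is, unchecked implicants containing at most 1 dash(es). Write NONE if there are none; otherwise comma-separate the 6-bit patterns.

[col 0] 000011, 000100*, 000101*, 001100*, 001101*, 001110*, 001111*, 010010, 100010, 100100*, 100101*, 101110*, 110011, 110100*, 111001, 111010
[col 1] -00100*, -00101*, -01110, 00-100*, 00-101*, 00010-*, 0011-0*, 0011-1*, 00110-*, 00111-*, 1-0100, 10010-*
[col 2] -0010-, 00-10-, 0011--
Prime implicants: -0010-, -01110, 00-10-, 000011, 0011--, 010010, 1-0100, 100010, 110011, 111001, 111010

-01110, 000011, 010010, 1-0100, 100010, 110011, 111001, 111010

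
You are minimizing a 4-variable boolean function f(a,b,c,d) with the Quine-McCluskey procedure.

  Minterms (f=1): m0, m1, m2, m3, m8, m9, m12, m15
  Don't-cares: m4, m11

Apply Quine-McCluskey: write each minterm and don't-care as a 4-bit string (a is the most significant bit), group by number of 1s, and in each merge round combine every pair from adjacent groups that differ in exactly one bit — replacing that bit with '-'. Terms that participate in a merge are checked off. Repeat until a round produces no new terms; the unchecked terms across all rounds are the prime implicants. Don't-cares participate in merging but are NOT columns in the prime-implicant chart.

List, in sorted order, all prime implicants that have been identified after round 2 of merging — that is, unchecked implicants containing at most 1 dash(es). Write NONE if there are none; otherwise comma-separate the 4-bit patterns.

1-11

Round 0: 0000✓ 0001✓ 0010✓ 0011✓ 0100✓ 1000✓ 1001✓ 1011✓ 1100✓ 1111✓
Round 1: -000✓ -001✓ -011✓ -100✓ 0-00✓ 00-0✓ 00-1✓ 000-✓ 001-✓ 1-00✓ 1-11 10-1✓ 100-✓
Round 2: --00 -0-1 -00- 00--
PIs = {--00, -0-1, -00-, 00--, 1-11}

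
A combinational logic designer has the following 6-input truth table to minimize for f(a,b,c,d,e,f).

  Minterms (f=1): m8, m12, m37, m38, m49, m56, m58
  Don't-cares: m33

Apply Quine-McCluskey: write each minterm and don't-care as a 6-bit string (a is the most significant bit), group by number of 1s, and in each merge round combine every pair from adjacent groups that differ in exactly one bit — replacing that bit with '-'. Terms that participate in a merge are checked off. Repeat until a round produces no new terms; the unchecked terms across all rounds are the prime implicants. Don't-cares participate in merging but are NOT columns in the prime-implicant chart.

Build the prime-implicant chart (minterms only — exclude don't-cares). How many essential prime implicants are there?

Round 0: 001000✓ 001100✓ 100001✓ 100101✓ 100110 110001✓ 111000✓ 111010✓
Round 1: 001-00 1-0001 100-01 1110-0
PIs = {001-00, 1-0001, 100-01, 100110, 1110-0}
Coverage chart:
  m8: 001-00 ←essential
  m12: 001-00 ←essential
  m37: 100-01 ←essential
  m38: 100110 ←essential
  m49: 1-0001 ←essential
  m56: 1110-0 ←essential
  m58: 1110-0 ←essential
Essential: 001-00, 1-0001, 100-01, 100110, 1110-0

5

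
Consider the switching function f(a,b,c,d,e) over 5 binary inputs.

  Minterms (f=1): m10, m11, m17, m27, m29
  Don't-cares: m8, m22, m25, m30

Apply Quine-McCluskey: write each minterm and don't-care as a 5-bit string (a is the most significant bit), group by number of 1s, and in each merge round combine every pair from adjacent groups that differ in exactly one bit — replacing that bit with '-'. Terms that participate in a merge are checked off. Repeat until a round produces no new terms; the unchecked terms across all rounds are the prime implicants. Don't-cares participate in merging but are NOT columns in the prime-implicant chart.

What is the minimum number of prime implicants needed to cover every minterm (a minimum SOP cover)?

[col 0] 01000*, 01010*, 01011*, 10001*, 10110*, 11001*, 11011*, 11101*, 11110*
[col 1] -1011, 010-0, 0101-, 1-001, 1-110, 11-01, 110-1
Prime implicants: -1011, 010-0, 0101-, 1-001, 1-110, 11-01, 110-1
PI chart (minterm → PIs covering it):
  10 | 010-0,0101-
  11 | -1011,0101-
  17 | 1-001  (sole → essential)
  27 | -1011,110-1
  29 | 11-01  (sole → essential)
Essential prime implicants: 1-001, 11-01
Petrick residual → -1011, 010-0
Minimum SOP uses 4 PIs: bc'de + a'bc'e' + ac'd'e + abd'e

4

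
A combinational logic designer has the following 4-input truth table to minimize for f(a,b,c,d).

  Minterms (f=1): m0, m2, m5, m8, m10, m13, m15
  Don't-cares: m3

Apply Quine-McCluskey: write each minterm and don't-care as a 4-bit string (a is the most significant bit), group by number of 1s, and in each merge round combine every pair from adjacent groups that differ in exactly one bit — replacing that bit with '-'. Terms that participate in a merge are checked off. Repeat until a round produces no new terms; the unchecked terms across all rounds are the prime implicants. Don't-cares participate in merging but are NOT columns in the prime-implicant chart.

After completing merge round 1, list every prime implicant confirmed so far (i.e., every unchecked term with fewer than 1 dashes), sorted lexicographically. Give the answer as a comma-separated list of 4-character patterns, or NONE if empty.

NONE

size-2^0 implicants → 0000(✓)  0010(✓)  0011(✓)  0101(✓)  1000(✓)  1010(✓)  1101(✓)  1111(✓)
size-2^1 implicants → -000(✓)  -010(✓)  -101  00-0(✓)  001-  10-0(✓)  11-1
size-2^2 implicants → -0-0
Unchecked terms (primes): -0-0, -101, 001-, 11-1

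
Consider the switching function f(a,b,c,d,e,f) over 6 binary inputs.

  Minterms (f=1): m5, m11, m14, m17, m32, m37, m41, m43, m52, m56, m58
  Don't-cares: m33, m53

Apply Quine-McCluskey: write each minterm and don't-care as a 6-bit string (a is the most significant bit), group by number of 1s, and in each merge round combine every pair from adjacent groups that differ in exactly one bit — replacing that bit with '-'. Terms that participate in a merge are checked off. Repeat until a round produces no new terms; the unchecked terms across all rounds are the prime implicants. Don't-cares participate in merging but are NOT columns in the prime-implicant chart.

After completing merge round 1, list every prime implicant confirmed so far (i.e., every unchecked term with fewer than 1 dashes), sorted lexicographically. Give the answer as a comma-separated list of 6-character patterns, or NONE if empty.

001110, 010001

size-2^0 implicants → 000101(✓)  001011(✓)  001110  010001  100000(✓)  100001(✓)  100101(✓)  101001(✓)  101011(✓)  110100(✓)  110101(✓)  111000(✓)  111010(✓)
size-2^1 implicants → -00101  -01011  1-0101  10-001  100-01  10000-  1010-1  11010-  1110-0
Unchecked terms (primes): -00101, -01011, 001110, 010001, 1-0101, 10-001, 100-01, 10000-, 1010-1, 11010-, 1110-0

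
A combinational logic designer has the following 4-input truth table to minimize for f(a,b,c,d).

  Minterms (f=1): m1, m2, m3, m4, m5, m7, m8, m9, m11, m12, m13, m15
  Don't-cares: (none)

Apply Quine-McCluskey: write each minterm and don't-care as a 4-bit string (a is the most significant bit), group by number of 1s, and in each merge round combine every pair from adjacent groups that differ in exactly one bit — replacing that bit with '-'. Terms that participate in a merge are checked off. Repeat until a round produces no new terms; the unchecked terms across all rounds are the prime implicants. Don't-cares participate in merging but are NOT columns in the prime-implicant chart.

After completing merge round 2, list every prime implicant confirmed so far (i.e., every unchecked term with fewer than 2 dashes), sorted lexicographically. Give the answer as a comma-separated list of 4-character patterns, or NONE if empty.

Round 0: 0001✓ 0010✓ 0011✓ 0100✓ 0101✓ 0111✓ 1000✓ 1001✓ 1011✓ 1100✓ 1101✓ 1111✓
Round 1: -001✓ -011✓ -100✓ -101✓ -111✓ 0-01✓ 0-11✓ 00-1✓ 001- 01-1✓ 010-✓ 1-00✓ 1-01✓ 1-11✓ 10-1✓ 100-✓ 11-1✓ 110-✓
Round 2: --01✓ --11✓ -0-1✓ -1-1✓ -10- 0--1✓ 1--1✓ 1-0-
Round 3: ---1
PIs = {---1, -10-, 001-, 1-0-}

001-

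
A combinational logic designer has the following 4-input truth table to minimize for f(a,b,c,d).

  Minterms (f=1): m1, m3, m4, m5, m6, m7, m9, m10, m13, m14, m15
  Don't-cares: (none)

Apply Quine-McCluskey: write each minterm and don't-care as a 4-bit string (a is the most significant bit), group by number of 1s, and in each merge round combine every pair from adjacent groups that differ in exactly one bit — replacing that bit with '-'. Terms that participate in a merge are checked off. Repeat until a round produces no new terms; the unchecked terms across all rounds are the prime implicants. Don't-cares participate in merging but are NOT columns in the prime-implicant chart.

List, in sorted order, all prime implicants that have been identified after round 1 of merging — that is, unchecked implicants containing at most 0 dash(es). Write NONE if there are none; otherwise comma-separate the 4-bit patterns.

size-2^0 implicants → 0001(✓)  0011(✓)  0100(✓)  0101(✓)  0110(✓)  0111(✓)  1001(✓)  1010(✓)  1101(✓)  1110(✓)  1111(✓)
size-2^1 implicants → -001(✓)  -101(✓)  -110(✓)  -111(✓)  0-01(✓)  0-11(✓)  00-1(✓)  01-0(✓)  01-1(✓)  010-(✓)  011-(✓)  1-01(✓)  1-10  11-1(✓)  111-(✓)
size-2^2 implicants → --01  -1-1  -11-  0--1  01--
Unchecked terms (primes): --01, -1-1, -11-, 0--1, 01--, 1-10

NONE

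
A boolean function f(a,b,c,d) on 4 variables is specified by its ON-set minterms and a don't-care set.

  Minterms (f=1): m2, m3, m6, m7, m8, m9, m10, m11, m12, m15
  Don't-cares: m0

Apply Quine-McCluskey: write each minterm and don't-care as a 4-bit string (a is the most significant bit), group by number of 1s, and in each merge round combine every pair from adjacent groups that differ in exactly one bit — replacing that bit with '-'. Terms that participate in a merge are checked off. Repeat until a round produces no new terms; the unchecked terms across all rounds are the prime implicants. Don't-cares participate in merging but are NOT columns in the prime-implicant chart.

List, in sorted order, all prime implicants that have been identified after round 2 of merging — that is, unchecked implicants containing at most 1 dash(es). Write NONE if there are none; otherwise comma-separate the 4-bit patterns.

[col 0] 0000*, 0010*, 0011*, 0110*, 0111*, 1000*, 1001*, 1010*, 1011*, 1100*, 1111*
[col 1] -000*, -010*, -011*, -111*, 0-10*, 0-11*, 00-0*, 001-*, 011-*, 1-00, 1-11*, 10-0*, 10-1*, 100-*, 101-*
[col 2] --11, -0-0, -01-, 0-1-, 10--
Prime implicants: --11, -0-0, -01-, 0-1-, 1-00, 10--

1-00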